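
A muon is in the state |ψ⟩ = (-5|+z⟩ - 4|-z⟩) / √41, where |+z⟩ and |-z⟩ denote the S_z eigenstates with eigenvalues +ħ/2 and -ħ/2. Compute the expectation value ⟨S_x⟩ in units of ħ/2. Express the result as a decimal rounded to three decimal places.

⟨σ_x⟩ = 2 Re(a* b)/(|a|²+|b|²) with a = -5, b = -4.
a* b = 20, so ⟨σ_x⟩ = 40/41.
⟨S_x⟩ = (ħ/2)·⟨σ_x⟩.

0.976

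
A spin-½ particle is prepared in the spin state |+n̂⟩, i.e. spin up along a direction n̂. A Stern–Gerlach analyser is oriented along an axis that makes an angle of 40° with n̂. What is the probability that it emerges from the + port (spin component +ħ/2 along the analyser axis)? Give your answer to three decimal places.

For spin-½, the probability of finding spin-up along an axis at angle θ to the initial spin direction is cos²(θ/2); spin-down is sin²(θ/2).
θ = 40°, so P = cos²(20°) ≈ 0.883.

0.883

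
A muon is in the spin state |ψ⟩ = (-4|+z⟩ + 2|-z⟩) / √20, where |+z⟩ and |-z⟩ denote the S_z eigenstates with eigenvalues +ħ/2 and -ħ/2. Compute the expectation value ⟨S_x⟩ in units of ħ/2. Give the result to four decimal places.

⟨σ_x⟩ = 2 Re(a* b)/(|a|²+|b|²) with a = -4, b = 2.
a* b = -8, so ⟨σ_x⟩ = -16/20.
⟨S_x⟩ = (ħ/2)·⟨σ_x⟩.

-0.8000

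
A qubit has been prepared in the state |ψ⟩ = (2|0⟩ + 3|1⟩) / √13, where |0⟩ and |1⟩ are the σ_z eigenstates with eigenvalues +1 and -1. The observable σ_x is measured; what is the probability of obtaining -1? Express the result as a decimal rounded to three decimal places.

|-x⟩ = (|0⟩ - |1⟩)/√2, so ⟨-x|ψ⟩ = (-1) / (√2·√13).
P = |-1|² / 26 = 1/26.

0.038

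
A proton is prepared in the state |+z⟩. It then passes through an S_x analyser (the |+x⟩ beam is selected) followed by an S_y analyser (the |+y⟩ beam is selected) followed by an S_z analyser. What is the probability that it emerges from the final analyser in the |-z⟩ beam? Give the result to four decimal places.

First analyser (S_x): from |+z⟩, P(|+x⟩) = 1/2.
After stage 1 the state is |+x⟩; P(|+y⟩) = |⟨+y|+x⟩|² = 1/2.
After stage 2 the state is |+y⟩; P(|-z⟩) = |⟨-z|+y⟩|² = 1/2.
Joint probability = 1/2 × 1/2 × 1/2 = 0.1250.

0.1250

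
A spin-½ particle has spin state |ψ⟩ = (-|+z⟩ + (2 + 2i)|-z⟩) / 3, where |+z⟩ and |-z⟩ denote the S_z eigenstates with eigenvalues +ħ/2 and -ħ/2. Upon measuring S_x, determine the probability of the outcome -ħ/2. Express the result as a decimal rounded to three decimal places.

0.722

|-x⟩ = (|+z⟩ - |-z⟩)/√2, so ⟨-x|ψ⟩ = (-3 - 2i) / (√2·3).
P = |-3 - 2i|² / 18 = 13/18.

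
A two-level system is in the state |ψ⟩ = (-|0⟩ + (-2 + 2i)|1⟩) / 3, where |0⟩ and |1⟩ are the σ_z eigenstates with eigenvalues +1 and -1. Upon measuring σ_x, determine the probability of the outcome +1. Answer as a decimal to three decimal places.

|+x⟩ = (|0⟩ + |1⟩)/√2, so ⟨+x|ψ⟩ = (-3 + 2i) / (√2·3).
P = |-3 + 2i|² / 18 = 13/18.

0.722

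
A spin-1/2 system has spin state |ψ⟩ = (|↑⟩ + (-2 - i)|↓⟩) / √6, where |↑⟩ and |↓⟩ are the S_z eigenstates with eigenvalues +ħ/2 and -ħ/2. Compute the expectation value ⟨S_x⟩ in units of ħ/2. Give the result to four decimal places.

-0.6667

⟨σ_x⟩ = 2 Re(a* b)/(|a|²+|b|²) with a = 1, b = (-2 - i).
a* b = (-2 - i), so ⟨σ_x⟩ = -4/6.
⟨S_x⟩ = (ħ/2)·⟨σ_x⟩.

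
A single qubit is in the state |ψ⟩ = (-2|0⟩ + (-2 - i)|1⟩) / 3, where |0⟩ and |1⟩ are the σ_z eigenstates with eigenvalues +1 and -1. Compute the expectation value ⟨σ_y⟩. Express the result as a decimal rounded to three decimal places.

⟨σ_y⟩ = 2 Im(a* b)/(|a|²+|b|²) with a = -2, b = (-2 - i).
a* b = (4 + 2i), so ⟨σ_y⟩ = 4/9.

0.444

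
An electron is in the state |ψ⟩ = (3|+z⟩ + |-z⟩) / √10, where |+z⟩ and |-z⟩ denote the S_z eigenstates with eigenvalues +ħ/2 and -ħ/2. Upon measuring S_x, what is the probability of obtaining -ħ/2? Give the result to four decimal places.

|-x⟩ = (|+z⟩ - |-z⟩)/√2, so ⟨-x|ψ⟩ = (2) / (√2·√10).
P = |2|² / 20 = 4/20.

0.2000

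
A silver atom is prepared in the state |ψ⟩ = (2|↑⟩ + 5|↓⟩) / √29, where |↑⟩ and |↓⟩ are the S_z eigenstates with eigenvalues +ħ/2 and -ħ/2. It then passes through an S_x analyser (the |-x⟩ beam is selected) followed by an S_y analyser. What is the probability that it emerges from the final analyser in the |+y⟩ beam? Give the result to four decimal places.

First analyser (S_x): P(|-x⟩) = |⟨-x|ψ⟩|² = 9/58.
After stage 1 the state is |-x⟩; P(|+y⟩) = |⟨+y|-x⟩|² = 1/2.
Joint probability = 9/58 × 1/2 = 0.0776.

0.0776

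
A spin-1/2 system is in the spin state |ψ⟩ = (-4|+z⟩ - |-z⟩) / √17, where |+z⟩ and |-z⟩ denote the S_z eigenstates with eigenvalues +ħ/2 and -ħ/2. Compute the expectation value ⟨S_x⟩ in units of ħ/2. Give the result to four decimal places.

0.4706

⟨σ_x⟩ = 2 Re(a* b)/(|a|²+|b|²) with a = -4, b = -1.
a* b = 4, so ⟨σ_x⟩ = 8/17.
⟨S_x⟩ = (ħ/2)·⟨σ_x⟩.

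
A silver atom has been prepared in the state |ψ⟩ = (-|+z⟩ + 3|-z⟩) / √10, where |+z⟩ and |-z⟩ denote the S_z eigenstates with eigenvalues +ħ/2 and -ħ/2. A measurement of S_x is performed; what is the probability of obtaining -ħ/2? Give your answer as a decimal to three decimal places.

0.800

|-x⟩ = (|+z⟩ - |-z⟩)/√2, so ⟨-x|ψ⟩ = (-4) / (√2·√10).
P = |-4|² / 20 = 16/20.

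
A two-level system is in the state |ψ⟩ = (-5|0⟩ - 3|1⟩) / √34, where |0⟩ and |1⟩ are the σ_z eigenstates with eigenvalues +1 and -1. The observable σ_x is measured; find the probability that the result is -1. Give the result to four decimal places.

0.0588

|-x⟩ = (|0⟩ - |1⟩)/√2, so ⟨-x|ψ⟩ = (-2) / (√2·√34).
P = |-2|² / 68 = 4/68.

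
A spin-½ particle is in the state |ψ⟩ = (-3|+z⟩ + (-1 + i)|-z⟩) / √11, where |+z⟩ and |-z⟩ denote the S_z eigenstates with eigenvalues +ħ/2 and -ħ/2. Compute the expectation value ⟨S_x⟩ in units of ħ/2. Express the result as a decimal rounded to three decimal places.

⟨σ_x⟩ = 2 Re(a* b)/(|a|²+|b|²) with a = -3, b = (-1 + i).
a* b = (3 - 3i), so ⟨σ_x⟩ = 6/11.
⟨S_x⟩ = (ħ/2)·⟨σ_x⟩.

0.545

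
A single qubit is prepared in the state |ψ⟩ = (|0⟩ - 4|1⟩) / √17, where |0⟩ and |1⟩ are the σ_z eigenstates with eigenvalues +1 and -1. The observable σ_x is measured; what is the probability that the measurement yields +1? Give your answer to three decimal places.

0.265

|+x⟩ = (|0⟩ + |1⟩)/√2, so ⟨+x|ψ⟩ = (-3) / (√2·√17).
P = |-3|² / 34 = 9/34.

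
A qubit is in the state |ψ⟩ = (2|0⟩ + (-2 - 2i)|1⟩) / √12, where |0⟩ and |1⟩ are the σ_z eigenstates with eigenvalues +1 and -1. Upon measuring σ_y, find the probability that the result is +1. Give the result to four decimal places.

|+y⟩ = (|0⟩ + i|1⟩)/√2, so ⟨+y|ψ⟩ = (2i) / (√2·√12).
P = |2i|² / 24 = 4/24.

0.1667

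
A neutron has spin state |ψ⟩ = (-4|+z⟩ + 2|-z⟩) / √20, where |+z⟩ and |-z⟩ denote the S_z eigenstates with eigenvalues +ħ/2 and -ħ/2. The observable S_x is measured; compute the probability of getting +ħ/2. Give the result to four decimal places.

|+x⟩ = (|+z⟩ + |-z⟩)/√2, so ⟨+x|ψ⟩ = (-2) / (√2·√20).
P = |-2|² / 40 = 4/40.

0.1000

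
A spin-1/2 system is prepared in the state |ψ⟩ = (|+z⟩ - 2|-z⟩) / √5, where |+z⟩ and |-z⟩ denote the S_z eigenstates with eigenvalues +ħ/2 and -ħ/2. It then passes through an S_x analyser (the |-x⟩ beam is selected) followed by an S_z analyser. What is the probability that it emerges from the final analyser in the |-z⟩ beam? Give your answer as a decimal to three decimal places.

First analyser (S_x): P(|-x⟩) = |⟨-x|ψ⟩|² = 9/10.
After stage 1 the state is |-x⟩; P(|-z⟩) = |⟨-z|-x⟩|² = 1/2.
Joint probability = 9/10 × 1/2 = 0.450.

0.450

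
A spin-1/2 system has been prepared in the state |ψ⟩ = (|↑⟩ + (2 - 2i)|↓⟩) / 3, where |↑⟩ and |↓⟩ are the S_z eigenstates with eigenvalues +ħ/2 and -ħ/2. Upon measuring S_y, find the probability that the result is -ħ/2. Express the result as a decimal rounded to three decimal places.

|-y⟩ = (|↑⟩ - i|↓⟩)/√2, so ⟨-y|ψ⟩ = (3 + 2i) / (√2·3).
P = |3 + 2i|² / 18 = 13/18.

0.722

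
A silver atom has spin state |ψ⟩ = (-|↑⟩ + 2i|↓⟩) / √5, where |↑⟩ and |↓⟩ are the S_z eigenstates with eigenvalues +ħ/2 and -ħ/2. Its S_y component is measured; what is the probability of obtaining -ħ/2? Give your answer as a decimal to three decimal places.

|-y⟩ = (|↑⟩ - i|↓⟩)/√2, so ⟨-y|ψ⟩ = (-3) / (√2·√5).
P = |-3|² / 10 = 9/10.

0.900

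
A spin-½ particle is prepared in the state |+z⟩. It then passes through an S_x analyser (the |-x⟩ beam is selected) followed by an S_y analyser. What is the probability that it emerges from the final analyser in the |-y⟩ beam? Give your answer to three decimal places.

First analyser (S_x): from |+z⟩, P(|-x⟩) = 1/2.
After stage 1 the state is |-x⟩; P(|-y⟩) = |⟨-y|-x⟩|² = 1/2.
Joint probability = 1/2 × 1/2 = 0.250.

0.250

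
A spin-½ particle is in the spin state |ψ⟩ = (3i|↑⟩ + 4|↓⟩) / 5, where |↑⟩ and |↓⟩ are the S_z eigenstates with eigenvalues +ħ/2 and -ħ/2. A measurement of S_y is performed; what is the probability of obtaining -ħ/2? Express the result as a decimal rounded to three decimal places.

|-y⟩ = (|↑⟩ - i|↓⟩)/√2, so ⟨-y|ψ⟩ = (7i) / (√2·5).
P = |7i|² / 50 = 49/50.

0.980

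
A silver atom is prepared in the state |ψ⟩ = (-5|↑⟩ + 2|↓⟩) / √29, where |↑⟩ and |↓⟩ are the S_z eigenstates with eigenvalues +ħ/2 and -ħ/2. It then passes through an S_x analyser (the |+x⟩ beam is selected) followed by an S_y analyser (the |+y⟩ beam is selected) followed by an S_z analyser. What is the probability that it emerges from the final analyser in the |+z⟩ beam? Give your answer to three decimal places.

0.039

First analyser (S_x): P(|+x⟩) = |⟨+x|ψ⟩|² = 9/58.
After stage 1 the state is |+x⟩; P(|+y⟩) = |⟨+y|+x⟩|² = 1/2.
After stage 2 the state is |+y⟩; P(|+z⟩) = |⟨+z|+y⟩|² = 1/2.
Joint probability = 9/58 × 1/2 × 1/2 = 0.039.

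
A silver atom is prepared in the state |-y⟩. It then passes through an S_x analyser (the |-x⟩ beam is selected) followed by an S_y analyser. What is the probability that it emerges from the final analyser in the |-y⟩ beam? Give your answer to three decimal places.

0.250

First analyser (S_x): from |-y⟩, P(|-x⟩) = 1/2.
After stage 1 the state is |-x⟩; P(|-y⟩) = |⟨-y|-x⟩|² = 1/2.
Joint probability = 1/2 × 1/2 = 0.250.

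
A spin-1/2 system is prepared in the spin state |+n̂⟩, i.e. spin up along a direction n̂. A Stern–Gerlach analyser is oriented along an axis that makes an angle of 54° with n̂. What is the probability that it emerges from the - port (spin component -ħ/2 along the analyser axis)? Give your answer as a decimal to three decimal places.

0.206

For spin-½, the probability of finding spin-up along an axis at angle θ to the initial spin direction is cos²(θ/2); spin-down is sin²(θ/2).
θ = 54°, so P = sin²(27°) ≈ 0.206.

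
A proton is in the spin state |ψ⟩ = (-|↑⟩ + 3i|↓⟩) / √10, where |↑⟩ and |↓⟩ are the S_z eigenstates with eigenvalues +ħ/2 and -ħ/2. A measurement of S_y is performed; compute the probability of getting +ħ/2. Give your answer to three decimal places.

|+y⟩ = (|↑⟩ + i|↓⟩)/√2, so ⟨+y|ψ⟩ = (2) / (√2·√10).
P = |2|² / 20 = 4/20.

0.200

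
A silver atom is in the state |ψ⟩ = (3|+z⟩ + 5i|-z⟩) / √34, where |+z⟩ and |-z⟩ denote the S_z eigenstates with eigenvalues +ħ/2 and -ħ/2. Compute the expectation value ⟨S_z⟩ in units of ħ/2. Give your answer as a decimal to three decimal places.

-0.471

⟨σ_z⟩ = |a|² - |b|² divided by |a|²+|b|², with a, b the |+z⟩, |-z⟩ amplitudes.
= (9 - 25)/34 = -16/34.
⟨S_z⟩ = (ħ/2)·⟨σ_z⟩.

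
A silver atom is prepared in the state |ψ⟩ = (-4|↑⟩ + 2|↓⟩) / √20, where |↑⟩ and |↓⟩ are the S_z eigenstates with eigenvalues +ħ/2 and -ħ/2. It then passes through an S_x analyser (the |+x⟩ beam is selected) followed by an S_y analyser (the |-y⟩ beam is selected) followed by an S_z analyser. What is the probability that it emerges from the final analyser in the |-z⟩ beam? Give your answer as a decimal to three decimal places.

0.025

First analyser (S_x): P(|+x⟩) = |⟨+x|ψ⟩|² = 4/40.
After stage 1 the state is |+x⟩; P(|-y⟩) = |⟨-y|+x⟩|² = 1/2.
After stage 2 the state is |-y⟩; P(|-z⟩) = |⟨-z|-y⟩|² = 1/2.
Joint probability = 4/40 × 1/2 × 1/2 = 0.025.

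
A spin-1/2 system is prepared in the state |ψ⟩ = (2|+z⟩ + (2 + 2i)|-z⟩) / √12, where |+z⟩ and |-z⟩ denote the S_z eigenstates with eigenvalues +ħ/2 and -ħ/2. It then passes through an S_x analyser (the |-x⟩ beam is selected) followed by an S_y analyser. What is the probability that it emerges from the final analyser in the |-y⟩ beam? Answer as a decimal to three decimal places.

First analyser (S_x): P(|-x⟩) = |⟨-x|ψ⟩|² = 4/24.
After stage 1 the state is |-x⟩; P(|-y⟩) = |⟨-y|-x⟩|² = 1/2.
Joint probability = 4/24 × 1/2 = 0.083.

0.083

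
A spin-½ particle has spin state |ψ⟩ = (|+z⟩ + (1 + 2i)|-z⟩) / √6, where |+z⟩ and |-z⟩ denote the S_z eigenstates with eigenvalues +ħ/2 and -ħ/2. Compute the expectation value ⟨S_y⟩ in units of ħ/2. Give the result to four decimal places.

⟨σ_y⟩ = 2 Im(a* b)/(|a|²+|b|²) with a = 1, b = (1 + 2i).
a* b = (1 + 2i), so ⟨σ_y⟩ = 4/6.
⟨S_y⟩ = (ħ/2)·⟨σ_y⟩.

0.6667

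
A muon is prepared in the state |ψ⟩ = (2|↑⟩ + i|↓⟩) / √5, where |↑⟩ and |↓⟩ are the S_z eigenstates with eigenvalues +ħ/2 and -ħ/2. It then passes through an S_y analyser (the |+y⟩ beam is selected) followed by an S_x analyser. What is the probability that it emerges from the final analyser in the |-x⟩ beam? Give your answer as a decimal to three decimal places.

First analyser (S_y): P(|+y⟩) = |⟨+y|ψ⟩|² = 9/10.
After stage 1 the state is |+y⟩; P(|-x⟩) = |⟨-x|+y⟩|² = 1/2.
Joint probability = 9/10 × 1/2 = 0.450.

0.450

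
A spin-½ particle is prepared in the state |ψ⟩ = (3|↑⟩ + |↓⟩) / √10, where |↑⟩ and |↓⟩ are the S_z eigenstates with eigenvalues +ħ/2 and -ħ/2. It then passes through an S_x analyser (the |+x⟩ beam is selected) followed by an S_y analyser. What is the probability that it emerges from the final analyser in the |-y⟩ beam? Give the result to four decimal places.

First analyser (S_x): P(|+x⟩) = |⟨+x|ψ⟩|² = 16/20.
After stage 1 the state is |+x⟩; P(|-y⟩) = |⟨-y|+x⟩|² = 1/2.
Joint probability = 16/20 × 1/2 = 0.4000.

0.4000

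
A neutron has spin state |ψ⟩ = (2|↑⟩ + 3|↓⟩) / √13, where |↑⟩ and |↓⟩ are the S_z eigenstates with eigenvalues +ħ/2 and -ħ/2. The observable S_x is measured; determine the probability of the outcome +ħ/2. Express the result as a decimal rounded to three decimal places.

0.962

|+x⟩ = (|↑⟩ + |↓⟩)/√2, so ⟨+x|ψ⟩ = (5) / (√2·√13).
P = |5|² / 26 = 25/26.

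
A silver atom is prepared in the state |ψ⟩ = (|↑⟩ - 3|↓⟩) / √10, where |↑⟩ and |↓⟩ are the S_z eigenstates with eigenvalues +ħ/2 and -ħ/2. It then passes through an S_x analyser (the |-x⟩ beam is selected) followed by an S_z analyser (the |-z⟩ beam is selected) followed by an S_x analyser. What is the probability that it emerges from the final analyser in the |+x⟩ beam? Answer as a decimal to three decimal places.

0.200

First analyser (S_x): P(|-x⟩) = |⟨-x|ψ⟩|² = 16/20.
After stage 1 the state is |-x⟩; P(|-z⟩) = |⟨-z|-x⟩|² = 1/2.
After stage 2 the state is |-z⟩; P(|+x⟩) = |⟨+x|-z⟩|² = 1/2.
Joint probability = 16/20 × 1/2 × 1/2 = 0.200.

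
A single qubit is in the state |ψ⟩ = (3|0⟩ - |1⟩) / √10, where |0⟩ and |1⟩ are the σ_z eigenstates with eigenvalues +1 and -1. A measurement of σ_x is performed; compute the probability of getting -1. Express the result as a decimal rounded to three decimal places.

|-x⟩ = (|0⟩ - |1⟩)/√2, so ⟨-x|ψ⟩ = (4) / (√2·√10).
P = |4|² / 20 = 16/20.

0.800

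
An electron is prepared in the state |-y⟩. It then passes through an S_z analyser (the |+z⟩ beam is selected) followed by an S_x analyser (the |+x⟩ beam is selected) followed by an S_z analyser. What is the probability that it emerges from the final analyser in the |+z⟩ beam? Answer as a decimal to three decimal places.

First analyser (S_z): from |-y⟩, P(|+z⟩) = 1/2.
After stage 1 the state is |+z⟩; P(|+x⟩) = |⟨+x|+z⟩|² = 1/2.
After stage 2 the state is |+x⟩; P(|+z⟩) = |⟨+z|+x⟩|² = 1/2.
Joint probability = 1/2 × 1/2 × 1/2 = 0.125.

0.125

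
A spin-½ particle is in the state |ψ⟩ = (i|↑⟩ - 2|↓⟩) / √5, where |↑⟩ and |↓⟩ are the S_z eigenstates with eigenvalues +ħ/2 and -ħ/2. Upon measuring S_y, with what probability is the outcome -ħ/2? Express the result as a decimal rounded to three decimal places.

0.100

|-y⟩ = (|↑⟩ - i|↓⟩)/√2, so ⟨-y|ψ⟩ = (-i) / (√2·√5).
P = |-i|² / 10 = 1/10.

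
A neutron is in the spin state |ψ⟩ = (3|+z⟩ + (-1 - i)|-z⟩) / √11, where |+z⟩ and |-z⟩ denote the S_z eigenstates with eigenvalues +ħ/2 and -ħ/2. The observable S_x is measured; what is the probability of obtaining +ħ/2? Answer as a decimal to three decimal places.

0.227

|+x⟩ = (|+z⟩ + |-z⟩)/√2, so ⟨+x|ψ⟩ = (2 - i) / (√2·√11).
P = |2 - i|² / 22 = 5/22.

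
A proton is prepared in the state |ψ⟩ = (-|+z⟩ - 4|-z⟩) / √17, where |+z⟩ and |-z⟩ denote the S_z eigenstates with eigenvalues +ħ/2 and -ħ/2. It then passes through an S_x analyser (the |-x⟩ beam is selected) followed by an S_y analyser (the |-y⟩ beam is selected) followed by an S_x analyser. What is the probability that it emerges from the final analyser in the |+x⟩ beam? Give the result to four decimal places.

First analyser (S_x): P(|-x⟩) = |⟨-x|ψ⟩|² = 9/34.
After stage 1 the state is |-x⟩; P(|-y⟩) = |⟨-y|-x⟩|² = 1/2.
After stage 2 the state is |-y⟩; P(|+x⟩) = |⟨+x|-y⟩|² = 1/2.
Joint probability = 9/34 × 1/2 × 1/2 = 0.0662.

0.0662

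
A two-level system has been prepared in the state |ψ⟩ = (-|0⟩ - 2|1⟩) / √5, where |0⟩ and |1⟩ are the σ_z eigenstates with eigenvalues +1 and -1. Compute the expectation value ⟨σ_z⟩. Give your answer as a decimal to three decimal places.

⟨σ_z⟩ = |a|² - |b|² divided by |a|²+|b|², with a, b the |0⟩, |1⟩ amplitudes.
= (1 - 4)/5 = -3/5.

-0.600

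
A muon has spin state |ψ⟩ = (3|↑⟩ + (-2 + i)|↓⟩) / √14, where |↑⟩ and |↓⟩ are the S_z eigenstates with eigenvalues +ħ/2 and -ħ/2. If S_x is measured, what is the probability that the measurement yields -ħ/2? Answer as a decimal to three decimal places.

0.929

|-x⟩ = (|↑⟩ - |↓⟩)/√2, so ⟨-x|ψ⟩ = (5 - i) / (√2·√14).
P = |5 - i|² / 28 = 26/28.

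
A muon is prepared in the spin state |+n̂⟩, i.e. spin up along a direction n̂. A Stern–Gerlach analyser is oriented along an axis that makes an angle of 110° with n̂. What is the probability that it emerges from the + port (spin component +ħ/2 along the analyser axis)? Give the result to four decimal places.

For spin-½, the probability of finding spin-up along an axis at angle θ to the initial spin direction is cos²(θ/2); spin-down is sin²(θ/2).
θ = 110°, so P = cos²(55°) ≈ 0.3290.

0.3290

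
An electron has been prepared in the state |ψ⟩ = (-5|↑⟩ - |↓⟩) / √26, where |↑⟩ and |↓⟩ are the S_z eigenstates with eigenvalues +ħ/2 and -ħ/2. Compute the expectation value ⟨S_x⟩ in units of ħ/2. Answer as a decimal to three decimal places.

0.385

⟨σ_x⟩ = 2 Re(a* b)/(|a|²+|b|²) with a = -5, b = -1.
a* b = 5, so ⟨σ_x⟩ = 10/26.
⟨S_x⟩ = (ħ/2)·⟨σ_x⟩.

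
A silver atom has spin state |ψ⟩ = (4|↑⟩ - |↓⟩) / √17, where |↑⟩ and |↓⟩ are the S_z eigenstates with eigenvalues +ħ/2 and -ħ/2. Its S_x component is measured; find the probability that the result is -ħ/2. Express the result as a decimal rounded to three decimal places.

|-x⟩ = (|↑⟩ - |↓⟩)/√2, so ⟨-x|ψ⟩ = (5) / (√2·√17).
P = |5|² / 34 = 25/34.

0.735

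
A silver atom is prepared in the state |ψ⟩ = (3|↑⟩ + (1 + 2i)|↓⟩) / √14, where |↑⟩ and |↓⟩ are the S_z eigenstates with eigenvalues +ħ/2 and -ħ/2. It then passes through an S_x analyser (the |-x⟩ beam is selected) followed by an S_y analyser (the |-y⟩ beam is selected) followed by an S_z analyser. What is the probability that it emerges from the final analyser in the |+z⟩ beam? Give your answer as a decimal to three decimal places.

First analyser (S_x): P(|-x⟩) = |⟨-x|ψ⟩|² = 8/28.
After stage 1 the state is |-x⟩; P(|-y⟩) = |⟨-y|-x⟩|² = 1/2.
After stage 2 the state is |-y⟩; P(|+z⟩) = |⟨+z|-y⟩|² = 1/2.
Joint probability = 8/28 × 1/2 × 1/2 = 0.071.

0.071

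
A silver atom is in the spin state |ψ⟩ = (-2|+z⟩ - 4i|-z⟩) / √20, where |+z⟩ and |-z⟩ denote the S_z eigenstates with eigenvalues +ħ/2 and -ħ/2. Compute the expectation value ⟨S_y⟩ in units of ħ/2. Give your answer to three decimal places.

0.800

⟨σ_y⟩ = 2 Im(a* b)/(|a|²+|b|²) with a = -2, b = -4i.
a* b = 8i, so ⟨σ_y⟩ = 16/20.
⟨S_y⟩ = (ħ/2)·⟨σ_y⟩.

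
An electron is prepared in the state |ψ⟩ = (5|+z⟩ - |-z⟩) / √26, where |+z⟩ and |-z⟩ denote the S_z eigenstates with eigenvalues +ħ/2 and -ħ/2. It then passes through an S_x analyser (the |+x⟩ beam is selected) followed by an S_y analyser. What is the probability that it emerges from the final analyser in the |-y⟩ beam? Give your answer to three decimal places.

0.154

First analyser (S_x): P(|+x⟩) = |⟨+x|ψ⟩|² = 16/52.
After stage 1 the state is |+x⟩; P(|-y⟩) = |⟨-y|+x⟩|² = 1/2.
Joint probability = 16/52 × 1/2 = 0.154.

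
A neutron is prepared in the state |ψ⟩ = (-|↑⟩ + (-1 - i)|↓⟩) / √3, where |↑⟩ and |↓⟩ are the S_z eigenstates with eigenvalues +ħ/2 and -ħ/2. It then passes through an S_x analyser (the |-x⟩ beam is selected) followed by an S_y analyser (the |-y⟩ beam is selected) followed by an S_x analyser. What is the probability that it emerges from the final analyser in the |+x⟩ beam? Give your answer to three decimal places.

First analyser (S_x): P(|-x⟩) = |⟨-x|ψ⟩|² = 1/6.
After stage 1 the state is |-x⟩; P(|-y⟩) = |⟨-y|-x⟩|² = 1/2.
After stage 2 the state is |-y⟩; P(|+x⟩) = |⟨+x|-y⟩|² = 1/2.
Joint probability = 1/6 × 1/2 × 1/2 = 0.042.

0.042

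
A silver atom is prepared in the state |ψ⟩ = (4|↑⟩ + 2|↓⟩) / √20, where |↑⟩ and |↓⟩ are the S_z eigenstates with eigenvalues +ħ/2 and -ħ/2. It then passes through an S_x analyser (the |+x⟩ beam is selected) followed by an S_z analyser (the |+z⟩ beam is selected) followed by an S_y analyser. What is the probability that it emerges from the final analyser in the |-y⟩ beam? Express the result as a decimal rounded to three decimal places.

0.225

First analyser (S_x): P(|+x⟩) = |⟨+x|ψ⟩|² = 36/40.
After stage 1 the state is |+x⟩; P(|+z⟩) = |⟨+z|+x⟩|² = 1/2.
After stage 2 the state is |+z⟩; P(|-y⟩) = |⟨-y|+z⟩|² = 1/2.
Joint probability = 36/40 × 1/2 × 1/2 = 0.225.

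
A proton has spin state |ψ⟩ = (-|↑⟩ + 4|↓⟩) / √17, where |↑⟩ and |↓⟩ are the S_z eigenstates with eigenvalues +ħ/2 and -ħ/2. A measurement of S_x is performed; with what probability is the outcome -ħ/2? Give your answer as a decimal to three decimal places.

|-x⟩ = (|↑⟩ - |↓⟩)/√2, so ⟨-x|ψ⟩ = (-5) / (√2·√17).
P = |-5|² / 34 = 25/34.

0.735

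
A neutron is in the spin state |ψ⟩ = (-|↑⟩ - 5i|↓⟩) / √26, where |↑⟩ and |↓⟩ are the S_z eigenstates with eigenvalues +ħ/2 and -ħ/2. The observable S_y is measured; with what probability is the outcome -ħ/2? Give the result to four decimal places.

0.3077

|-y⟩ = (|↑⟩ - i|↓⟩)/√2, so ⟨-y|ψ⟩ = (4) / (√2·√26).
P = |4|² / 52 = 16/52.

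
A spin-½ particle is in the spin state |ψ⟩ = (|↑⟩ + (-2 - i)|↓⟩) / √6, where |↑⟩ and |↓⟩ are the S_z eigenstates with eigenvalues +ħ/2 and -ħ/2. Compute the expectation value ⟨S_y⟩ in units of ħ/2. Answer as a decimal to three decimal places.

-0.333

⟨σ_y⟩ = 2 Im(a* b)/(|a|²+|b|²) with a = 1, b = (-2 - i).
a* b = (-2 - i), so ⟨σ_y⟩ = -2/6.
⟨S_y⟩ = (ħ/2)·⟨σ_y⟩.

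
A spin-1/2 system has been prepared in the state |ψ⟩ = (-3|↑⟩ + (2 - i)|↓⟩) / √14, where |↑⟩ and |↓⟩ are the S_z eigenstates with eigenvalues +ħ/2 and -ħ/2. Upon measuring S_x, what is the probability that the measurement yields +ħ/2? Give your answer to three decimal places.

0.071

|+x⟩ = (|↑⟩ + |↓⟩)/√2, so ⟨+x|ψ⟩ = (-1 - i) / (√2·√14).
P = |-1 - i|² / 28 = 2/28.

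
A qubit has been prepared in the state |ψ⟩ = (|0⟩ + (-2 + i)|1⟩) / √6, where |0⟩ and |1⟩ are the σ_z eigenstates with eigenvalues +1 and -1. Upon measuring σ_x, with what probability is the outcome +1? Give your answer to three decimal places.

0.167

|+x⟩ = (|0⟩ + |1⟩)/√2, so ⟨+x|ψ⟩ = (-1 + i) / (√2·√6).
P = |-1 + i|² / 12 = 2/12.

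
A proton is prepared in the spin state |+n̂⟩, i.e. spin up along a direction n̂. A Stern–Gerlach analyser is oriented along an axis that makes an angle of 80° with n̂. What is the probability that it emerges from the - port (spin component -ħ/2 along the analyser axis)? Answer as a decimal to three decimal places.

For spin-½, the probability of finding spin-up along an axis at angle θ to the initial spin direction is cos²(θ/2); spin-down is sin²(θ/2).
θ = 80°, so P = sin²(40°) ≈ 0.413.

0.413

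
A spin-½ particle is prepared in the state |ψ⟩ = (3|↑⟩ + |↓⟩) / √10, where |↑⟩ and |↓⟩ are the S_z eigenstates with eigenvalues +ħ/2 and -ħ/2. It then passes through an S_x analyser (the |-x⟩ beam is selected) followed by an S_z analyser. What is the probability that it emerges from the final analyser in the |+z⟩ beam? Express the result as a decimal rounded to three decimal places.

0.100

First analyser (S_x): P(|-x⟩) = |⟨-x|ψ⟩|² = 4/20.
After stage 1 the state is |-x⟩; P(|+z⟩) = |⟨+z|-x⟩|² = 1/2.
Joint probability = 4/20 × 1/2 = 0.100.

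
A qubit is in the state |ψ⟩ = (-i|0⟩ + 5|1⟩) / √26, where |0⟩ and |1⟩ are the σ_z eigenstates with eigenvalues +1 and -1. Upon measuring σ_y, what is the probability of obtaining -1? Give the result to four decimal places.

0.3077

|-y⟩ = (|0⟩ - i|1⟩)/√2, so ⟨-y|ψ⟩ = (4i) / (√2·√26).
P = |4i|² / 52 = 16/52.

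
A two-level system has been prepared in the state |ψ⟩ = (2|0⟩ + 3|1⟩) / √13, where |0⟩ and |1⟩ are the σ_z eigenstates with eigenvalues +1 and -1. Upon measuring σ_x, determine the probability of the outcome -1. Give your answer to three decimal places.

0.038

|-x⟩ = (|0⟩ - |1⟩)/√2, so ⟨-x|ψ⟩ = (-1) / (√2·√13).
P = |-1|² / 26 = 1/26.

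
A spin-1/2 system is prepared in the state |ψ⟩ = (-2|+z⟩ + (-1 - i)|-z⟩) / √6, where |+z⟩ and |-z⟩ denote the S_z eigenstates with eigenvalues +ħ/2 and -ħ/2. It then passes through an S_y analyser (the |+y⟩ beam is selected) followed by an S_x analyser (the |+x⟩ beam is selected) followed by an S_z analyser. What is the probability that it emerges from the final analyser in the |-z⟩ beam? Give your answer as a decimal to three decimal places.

First analyser (S_y): P(|+y⟩) = |⟨+y|ψ⟩|² = 10/12.
After stage 1 the state is |+y⟩; P(|+x⟩) = |⟨+x|+y⟩|² = 1/2.
After stage 2 the state is |+x⟩; P(|-z⟩) = |⟨-z|+x⟩|² = 1/2.
Joint probability = 10/12 × 1/2 × 1/2 = 0.208.

0.208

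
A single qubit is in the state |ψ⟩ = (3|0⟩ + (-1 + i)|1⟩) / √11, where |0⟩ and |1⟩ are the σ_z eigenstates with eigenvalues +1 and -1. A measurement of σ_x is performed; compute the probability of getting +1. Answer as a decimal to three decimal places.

0.227

|+x⟩ = (|0⟩ + |1⟩)/√2, so ⟨+x|ψ⟩ = (2 + i) / (√2·√11).
P = |2 + i|² / 22 = 5/22.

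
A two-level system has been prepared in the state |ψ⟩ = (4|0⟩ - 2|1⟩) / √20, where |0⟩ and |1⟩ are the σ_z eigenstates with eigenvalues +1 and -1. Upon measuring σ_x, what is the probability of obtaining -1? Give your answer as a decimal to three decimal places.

0.900

|-x⟩ = (|0⟩ - |1⟩)/√2, so ⟨-x|ψ⟩ = (6) / (√2·√20).
P = |6|² / 40 = 36/40.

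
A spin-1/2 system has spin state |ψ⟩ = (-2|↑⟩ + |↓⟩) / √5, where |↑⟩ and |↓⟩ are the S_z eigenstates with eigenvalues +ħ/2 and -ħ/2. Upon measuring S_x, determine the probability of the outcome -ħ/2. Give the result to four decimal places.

0.9000

|-x⟩ = (|↑⟩ - |↓⟩)/√2, so ⟨-x|ψ⟩ = (-3) / (√2·√5).
P = |-3|² / 10 = 9/10.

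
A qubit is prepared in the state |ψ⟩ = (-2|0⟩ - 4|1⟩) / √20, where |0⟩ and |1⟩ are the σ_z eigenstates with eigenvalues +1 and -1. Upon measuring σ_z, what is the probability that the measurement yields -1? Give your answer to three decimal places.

The -1 outcome corresponds to |1⟩. Its amplitude in |ψ⟩ is -4/√20.
P = |-4|² / 20 = 16/20.

0.800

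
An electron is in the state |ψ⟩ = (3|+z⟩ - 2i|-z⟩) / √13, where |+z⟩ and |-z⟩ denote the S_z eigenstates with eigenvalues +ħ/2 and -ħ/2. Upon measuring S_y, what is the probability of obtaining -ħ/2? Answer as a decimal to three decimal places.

0.962

|-y⟩ = (|+z⟩ - i|-z⟩)/√2, so ⟨-y|ψ⟩ = (5) / (√2·√13).
P = |5|² / 26 = 25/26.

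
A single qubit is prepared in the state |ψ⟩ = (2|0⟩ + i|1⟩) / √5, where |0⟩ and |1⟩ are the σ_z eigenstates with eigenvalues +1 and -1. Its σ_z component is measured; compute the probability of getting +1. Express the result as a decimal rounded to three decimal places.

The +1 outcome corresponds to |0⟩. Its amplitude in |ψ⟩ is 2/√5.
P = |2|² / 5 = 4/5.

0.800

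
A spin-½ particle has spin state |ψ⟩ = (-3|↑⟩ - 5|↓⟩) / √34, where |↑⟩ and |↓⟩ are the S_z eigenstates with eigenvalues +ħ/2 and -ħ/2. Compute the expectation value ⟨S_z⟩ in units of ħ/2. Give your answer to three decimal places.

⟨σ_z⟩ = |a|² - |b|² divided by |a|²+|b|², with a, b the |↑⟩, |↓⟩ amplitudes.
= (9 - 25)/34 = -16/34.
⟨S_z⟩ = (ħ/2)·⟨σ_z⟩.

-0.471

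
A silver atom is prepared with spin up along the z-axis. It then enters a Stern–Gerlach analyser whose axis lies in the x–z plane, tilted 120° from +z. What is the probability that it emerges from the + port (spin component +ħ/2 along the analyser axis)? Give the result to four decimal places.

For spin-½, the probability of finding spin-up along an axis at angle θ to the initial spin direction is cos²(θ/2); spin-down is sin²(θ/2).
θ = 120°, so P = cos²(60°) ≈ 0.2500.

0.2500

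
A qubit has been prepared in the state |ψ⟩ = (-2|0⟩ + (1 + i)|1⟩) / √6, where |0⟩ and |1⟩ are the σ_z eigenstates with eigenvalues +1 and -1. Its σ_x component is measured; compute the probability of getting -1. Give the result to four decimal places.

0.8333

|-x⟩ = (|0⟩ - |1⟩)/√2, so ⟨-x|ψ⟩ = (-3 - i) / (√2·√6).
P = |-3 - i|² / 12 = 10/12.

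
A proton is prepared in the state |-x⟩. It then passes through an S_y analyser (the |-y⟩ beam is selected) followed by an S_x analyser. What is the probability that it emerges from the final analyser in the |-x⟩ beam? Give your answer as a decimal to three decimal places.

First analyser (S_y): from |-x⟩, P(|-y⟩) = 1/2.
After stage 1 the state is |-y⟩; P(|-x⟩) = |⟨-x|-y⟩|² = 1/2.
Joint probability = 1/2 × 1/2 = 0.250.

0.250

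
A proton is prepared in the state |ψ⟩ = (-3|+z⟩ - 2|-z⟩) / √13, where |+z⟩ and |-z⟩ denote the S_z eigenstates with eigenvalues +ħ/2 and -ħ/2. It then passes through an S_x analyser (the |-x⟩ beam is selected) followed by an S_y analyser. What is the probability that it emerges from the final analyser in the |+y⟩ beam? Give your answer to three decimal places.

0.019

First analyser (S_x): P(|-x⟩) = |⟨-x|ψ⟩|² = 1/26.
After stage 1 the state is |-x⟩; P(|+y⟩) = |⟨+y|-x⟩|² = 1/2.
Joint probability = 1/26 × 1/2 = 0.019.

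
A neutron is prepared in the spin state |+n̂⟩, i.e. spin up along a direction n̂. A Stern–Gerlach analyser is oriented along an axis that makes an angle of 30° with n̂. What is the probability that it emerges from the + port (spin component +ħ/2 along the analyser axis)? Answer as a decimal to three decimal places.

For spin-½, the probability of finding spin-up along an axis at angle θ to the initial spin direction is cos²(θ/2); spin-down is sin²(θ/2).
θ = 30°, so P = cos²(15°) ≈ 0.933.

0.933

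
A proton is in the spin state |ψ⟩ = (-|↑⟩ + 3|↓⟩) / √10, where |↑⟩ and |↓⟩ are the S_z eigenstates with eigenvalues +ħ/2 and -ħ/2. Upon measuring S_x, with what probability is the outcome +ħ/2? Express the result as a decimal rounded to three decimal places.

|+x⟩ = (|↑⟩ + |↓⟩)/√2, so ⟨+x|ψ⟩ = (2) / (√2·√10).
P = |2|² / 20 = 4/20.

0.200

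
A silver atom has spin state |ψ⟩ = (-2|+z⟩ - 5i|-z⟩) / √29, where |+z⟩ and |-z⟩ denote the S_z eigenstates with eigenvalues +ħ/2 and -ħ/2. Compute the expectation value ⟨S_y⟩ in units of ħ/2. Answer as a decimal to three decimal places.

⟨σ_y⟩ = 2 Im(a* b)/(|a|²+|b|²) with a = -2, b = -5i.
a* b = 10i, so ⟨σ_y⟩ = 20/29.
⟨S_y⟩ = (ħ/2)·⟨σ_y⟩.

0.690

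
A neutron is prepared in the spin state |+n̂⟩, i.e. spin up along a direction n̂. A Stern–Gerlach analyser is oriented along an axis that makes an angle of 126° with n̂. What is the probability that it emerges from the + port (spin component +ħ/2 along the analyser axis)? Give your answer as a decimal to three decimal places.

0.206

For spin-½, the probability of finding spin-up along an axis at angle θ to the initial spin direction is cos²(θ/2); spin-down is sin²(θ/2).
θ = 126°, so P = cos²(63°) ≈ 0.206.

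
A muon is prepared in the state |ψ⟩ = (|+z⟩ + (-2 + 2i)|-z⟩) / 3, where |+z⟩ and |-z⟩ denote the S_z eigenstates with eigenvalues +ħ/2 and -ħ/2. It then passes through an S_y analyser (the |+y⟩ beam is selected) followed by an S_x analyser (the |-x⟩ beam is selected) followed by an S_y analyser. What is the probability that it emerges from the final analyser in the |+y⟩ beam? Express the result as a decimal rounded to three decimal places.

0.181

First analyser (S_y): P(|+y⟩) = |⟨+y|ψ⟩|² = 13/18.
After stage 1 the state is |+y⟩; P(|-x⟩) = |⟨-x|+y⟩|² = 1/2.
After stage 2 the state is |-x⟩; P(|+y⟩) = |⟨+y|-x⟩|² = 1/2.
Joint probability = 13/18 × 1/2 × 1/2 = 0.181.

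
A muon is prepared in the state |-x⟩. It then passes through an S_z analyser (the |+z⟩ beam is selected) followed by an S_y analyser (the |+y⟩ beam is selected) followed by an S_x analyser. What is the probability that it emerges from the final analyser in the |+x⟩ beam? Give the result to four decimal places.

0.1250

First analyser (S_z): from |-x⟩, P(|+z⟩) = 1/2.
After stage 1 the state is |+z⟩; P(|+y⟩) = |⟨+y|+z⟩|² = 1/2.
After stage 2 the state is |+y⟩; P(|+x⟩) = |⟨+x|+y⟩|² = 1/2.
Joint probability = 1/2 × 1/2 × 1/2 = 0.1250.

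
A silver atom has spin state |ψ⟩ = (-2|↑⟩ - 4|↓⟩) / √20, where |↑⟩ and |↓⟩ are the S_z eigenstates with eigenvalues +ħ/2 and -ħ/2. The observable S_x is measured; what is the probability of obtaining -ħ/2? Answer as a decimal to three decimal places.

0.100

|-x⟩ = (|↑⟩ - |↓⟩)/√2, so ⟨-x|ψ⟩ = (2) / (√2·√20).
P = |2|² / 40 = 4/40.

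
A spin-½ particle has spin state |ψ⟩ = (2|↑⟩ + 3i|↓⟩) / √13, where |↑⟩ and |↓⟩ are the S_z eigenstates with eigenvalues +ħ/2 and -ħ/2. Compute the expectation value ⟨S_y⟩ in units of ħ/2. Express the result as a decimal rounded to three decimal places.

⟨σ_y⟩ = 2 Im(a* b)/(|a|²+|b|²) with a = 2, b = 3i.
a* b = 6i, so ⟨σ_y⟩ = 12/13.
⟨S_y⟩ = (ħ/2)·⟨σ_y⟩.

0.923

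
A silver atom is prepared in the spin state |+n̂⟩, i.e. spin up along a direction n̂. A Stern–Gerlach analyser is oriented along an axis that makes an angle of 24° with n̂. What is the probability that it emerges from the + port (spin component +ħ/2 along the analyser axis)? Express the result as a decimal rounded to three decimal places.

For spin-½, the probability of finding spin-up along an axis at angle θ to the initial spin direction is cos²(θ/2); spin-down is sin²(θ/2).
θ = 24°, so P = cos²(12°) ≈ 0.957.

0.957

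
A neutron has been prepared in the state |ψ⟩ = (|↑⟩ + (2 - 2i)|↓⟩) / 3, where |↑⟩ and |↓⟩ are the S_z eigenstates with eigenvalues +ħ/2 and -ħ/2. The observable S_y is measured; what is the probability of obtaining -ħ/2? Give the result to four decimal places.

|-y⟩ = (|↑⟩ - i|↓⟩)/√2, so ⟨-y|ψ⟩ = (3 + 2i) / (√2·3).
P = |3 + 2i|² / 18 = 13/18.

0.7222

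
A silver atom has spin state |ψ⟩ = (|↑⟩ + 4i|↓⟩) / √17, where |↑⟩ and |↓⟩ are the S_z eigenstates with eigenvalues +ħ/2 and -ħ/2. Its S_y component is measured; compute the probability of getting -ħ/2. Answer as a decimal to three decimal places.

0.265

|-y⟩ = (|↑⟩ - i|↓⟩)/√2, so ⟨-y|ψ⟩ = (-3) / (√2·√17).
P = |-3|² / 34 = 9/34.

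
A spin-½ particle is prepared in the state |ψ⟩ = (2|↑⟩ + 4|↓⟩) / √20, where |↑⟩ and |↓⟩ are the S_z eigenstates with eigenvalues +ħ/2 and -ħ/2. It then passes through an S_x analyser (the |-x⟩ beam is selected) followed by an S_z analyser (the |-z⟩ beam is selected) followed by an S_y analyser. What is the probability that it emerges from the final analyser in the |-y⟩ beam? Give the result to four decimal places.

First analyser (S_x): P(|-x⟩) = |⟨-x|ψ⟩|² = 4/40.
After stage 1 the state is |-x⟩; P(|-z⟩) = |⟨-z|-x⟩|² = 1/2.
After stage 2 the state is |-z⟩; P(|-y⟩) = |⟨-y|-z⟩|² = 1/2.
Joint probability = 4/40 × 1/2 × 1/2 = 0.0250.

0.0250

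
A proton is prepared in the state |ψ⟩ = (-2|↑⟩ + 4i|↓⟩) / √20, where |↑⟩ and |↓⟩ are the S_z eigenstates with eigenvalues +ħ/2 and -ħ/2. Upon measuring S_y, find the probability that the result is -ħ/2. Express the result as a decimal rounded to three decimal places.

|-y⟩ = (|↑⟩ - i|↓⟩)/√2, so ⟨-y|ψ⟩ = (-6) / (√2·√20).
P = |-6|² / 40 = 36/40.

0.900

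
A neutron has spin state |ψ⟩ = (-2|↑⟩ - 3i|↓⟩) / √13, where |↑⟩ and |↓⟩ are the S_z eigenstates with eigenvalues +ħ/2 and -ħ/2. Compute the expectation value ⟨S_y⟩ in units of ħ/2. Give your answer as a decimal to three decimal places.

⟨σ_y⟩ = 2 Im(a* b)/(|a|²+|b|²) with a = -2, b = -3i.
a* b = 6i, so ⟨σ_y⟩ = 12/13.
⟨S_y⟩ = (ħ/2)·⟨σ_y⟩.

0.923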